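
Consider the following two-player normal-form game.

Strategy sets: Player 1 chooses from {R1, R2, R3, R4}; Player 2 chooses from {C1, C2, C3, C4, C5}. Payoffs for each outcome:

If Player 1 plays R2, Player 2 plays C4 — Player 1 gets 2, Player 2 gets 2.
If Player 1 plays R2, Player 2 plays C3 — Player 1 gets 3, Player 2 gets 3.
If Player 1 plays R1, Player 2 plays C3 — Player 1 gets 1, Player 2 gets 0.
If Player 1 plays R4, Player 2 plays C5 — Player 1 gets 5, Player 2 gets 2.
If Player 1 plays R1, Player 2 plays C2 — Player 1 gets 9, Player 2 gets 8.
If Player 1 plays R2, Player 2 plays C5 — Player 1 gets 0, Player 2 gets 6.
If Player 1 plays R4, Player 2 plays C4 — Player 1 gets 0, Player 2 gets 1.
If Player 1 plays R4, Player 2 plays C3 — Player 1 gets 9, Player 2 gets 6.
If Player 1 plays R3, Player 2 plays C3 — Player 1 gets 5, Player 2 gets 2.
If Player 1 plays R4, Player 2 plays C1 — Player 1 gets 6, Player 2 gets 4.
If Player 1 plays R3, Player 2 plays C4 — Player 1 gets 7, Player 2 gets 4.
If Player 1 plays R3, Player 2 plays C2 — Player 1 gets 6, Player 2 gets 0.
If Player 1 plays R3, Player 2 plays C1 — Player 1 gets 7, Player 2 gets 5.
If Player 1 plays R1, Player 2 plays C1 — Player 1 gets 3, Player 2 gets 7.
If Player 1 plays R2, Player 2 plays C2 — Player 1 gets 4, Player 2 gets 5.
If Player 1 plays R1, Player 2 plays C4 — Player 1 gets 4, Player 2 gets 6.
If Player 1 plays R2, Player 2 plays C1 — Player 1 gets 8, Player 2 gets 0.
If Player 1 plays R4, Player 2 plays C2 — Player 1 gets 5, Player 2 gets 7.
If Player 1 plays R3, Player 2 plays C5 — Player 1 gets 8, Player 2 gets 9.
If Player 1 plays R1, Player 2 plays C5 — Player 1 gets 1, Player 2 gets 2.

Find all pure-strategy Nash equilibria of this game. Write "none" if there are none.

Player 1 against C1: payoffs 3, 8, 7, 6 → best response R2.
Player 1 against C2: payoffs 9, 4, 6, 5 → best response R1.
Player 1 against C3: payoffs 1, 3, 5, 9 → best response R4.
Player 1 against C4: payoffs 4, 2, 7, 0 → best response R3.
Player 1 against C5: payoffs 1, 0, 8, 5 → best response R3.
Player 2 against R1: payoffs 7, 8, 0, 6, 2 → best response C2.
Player 2 against R2: payoffs 0, 5, 3, 2, 6 → best response C5.
Player 2 against R3: payoffs 5, 0, 2, 4, 9 → best response C5.
Player 2 against R4: payoffs 4, 7, 6, 1, 2 → best response C2.
Mutual best responses: (R1, C2); (R3, C5).

Pure-strategy Nash equilibria: (R1, C2), (R3, C5)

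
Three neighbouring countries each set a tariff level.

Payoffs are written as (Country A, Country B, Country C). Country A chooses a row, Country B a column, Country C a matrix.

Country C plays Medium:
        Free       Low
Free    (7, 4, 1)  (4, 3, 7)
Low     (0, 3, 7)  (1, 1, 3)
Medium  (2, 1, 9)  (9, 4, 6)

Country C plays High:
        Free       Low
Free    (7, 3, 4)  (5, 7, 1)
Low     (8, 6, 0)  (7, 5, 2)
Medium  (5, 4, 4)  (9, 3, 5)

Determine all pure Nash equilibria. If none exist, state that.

Country A against (Free, Medium): payoffs 7, 0, 2 → best response Free.
Country A against (Free, High): payoffs 7, 8, 5 → best response Low.
Country A against (Low, Medium): payoffs 4, 1, 9 → best response Medium.
Country A against (Low, High): payoffs 5, 7, 9 → best response Medium.
Country B against (Free, Medium): payoffs 4, 3 → best response Free.
Country B against (Free, High): payoffs 3, 7 → best response Low.
Country B against (Low, Medium): payoffs 3, 1 → best response Free.
Country B against (Low, High): payoffs 6, 5 → best response Free.
Country B against (Medium, Medium): payoffs 1, 4 → best response Low.
Country B against (Medium, High): payoffs 4, 3 → best response Free.
Country C against (Free, Free): payoffs 1, 4 → best response High.
Country C against (Free, Low): payoffs 7, 1 → best response Medium.
Country C against (Low, Free): payoffs 7, 0 → best response Medium.
Country C against (Low, Low): payoffs 3, 2 → best response Medium.
Country C against (Medium, Free): payoffs 9, 4 → best response Medium.
Country C against (Medium, Low): payoffs 6, 5 → best response Medium.
Mutual best responses: (Medium, Low, Medium).

Pure NE: (Medium, Low, Medium)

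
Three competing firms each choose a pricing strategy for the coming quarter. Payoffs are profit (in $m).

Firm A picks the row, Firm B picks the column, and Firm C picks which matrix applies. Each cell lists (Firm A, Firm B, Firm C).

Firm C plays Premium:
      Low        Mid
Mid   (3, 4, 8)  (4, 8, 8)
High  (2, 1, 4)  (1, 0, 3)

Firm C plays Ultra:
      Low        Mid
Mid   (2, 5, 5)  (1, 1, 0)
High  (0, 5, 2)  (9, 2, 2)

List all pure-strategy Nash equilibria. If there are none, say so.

Firm A against (Low, Premium): payoffs 3, 2 → best response Mid.
Firm A against (Low, Ultra): payoffs 2, 0 → best response Mid.
Firm A against (Mid, Premium): payoffs 4, 1 → best response Mid.
Firm A against (Mid, Ultra): payoffs 1, 9 → best response High.
Firm B against (Mid, Premium): payoffs 4, 8 → best response Mid.
Firm B against (Mid, Ultra): payoffs 5, 1 → best response Low.
Firm B against (High, Premium): payoffs 1, 0 → best response Low.
Firm B against (High, Ultra): payoffs 5, 2 → best response Low.
Firm C against (Mid, Low): payoffs 8, 5 → best response Premium.
Firm C against (Mid, Mid): payoffs 8, 0 → best response Premium.
Firm C against (High, Low): payoffs 4, 2 → best response Premium.
Firm C against (High, Mid): payoffs 3, 2 → best response Premium.
Mutual best responses: (Mid, Mid, Premium).

(Mid, Mid, Premium)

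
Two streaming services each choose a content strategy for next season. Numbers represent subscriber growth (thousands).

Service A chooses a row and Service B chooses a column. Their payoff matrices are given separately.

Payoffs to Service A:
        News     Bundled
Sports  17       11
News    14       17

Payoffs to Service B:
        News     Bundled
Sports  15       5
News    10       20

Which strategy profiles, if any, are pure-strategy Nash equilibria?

Mark each player's best response to every combination of opponents' strategies; a profile where every player is best-responding is a pure Nash equilibrium.
Service A against News: payoffs 17, 14 → best response Sports.
Service A against Bundled: payoffs 11, 17 → best response News.
Service B against Sports: payoffs 15, 5 → best response News.
Service B against News: payoffs 10, 20 → best response Bundled.
Mutual best responses: (Sports, News); (News, Bundled).

The pure Nash equilibria are (Sports, News); (News, Bundled).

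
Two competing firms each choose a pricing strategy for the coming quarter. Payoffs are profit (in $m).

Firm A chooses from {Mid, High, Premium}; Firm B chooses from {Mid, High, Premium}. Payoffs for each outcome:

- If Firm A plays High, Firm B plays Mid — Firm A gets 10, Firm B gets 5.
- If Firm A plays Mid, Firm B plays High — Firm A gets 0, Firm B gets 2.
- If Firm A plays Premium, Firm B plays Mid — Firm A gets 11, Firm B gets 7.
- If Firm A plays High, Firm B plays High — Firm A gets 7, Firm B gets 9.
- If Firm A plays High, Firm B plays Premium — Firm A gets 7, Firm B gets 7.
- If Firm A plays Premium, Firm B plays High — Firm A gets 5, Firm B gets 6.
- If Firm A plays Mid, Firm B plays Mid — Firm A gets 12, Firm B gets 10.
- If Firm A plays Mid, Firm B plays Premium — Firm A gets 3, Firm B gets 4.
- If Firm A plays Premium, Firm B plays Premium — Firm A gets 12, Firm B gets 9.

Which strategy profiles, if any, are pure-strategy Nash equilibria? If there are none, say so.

(Mid, Mid): Firm A gets 12, best alternative 11; Firm B gets 10, best alternative 4. No profitable deviation — NE.
(Mid, High): Firm A can switch to High (0 → 7). Not NE.
(Mid, Premium): Firm A can switch to High (3 → 7). Not NE.
(High, Mid): Firm A can switch to Mid (10 → 12). Not NE.
(High, High): Firm A gets 7, best alternative 5; Firm B gets 9, best alternative 7. No profitable deviation — NE.
(High, Premium): Firm A can switch to Premium (7 → 12). Not NE.
(Premium, Mid): Firm A can switch to Mid (11 → 12). Not NE.
(Premium, High): Firm A can switch to High (5 → 7). Not NE.
(Premium, Premium): Firm A gets 12, best alternative 7; Firm B gets 9, best alternative 7. No profitable deviation — NE.

(Mid, Mid), (High, High), (Premium, Premium)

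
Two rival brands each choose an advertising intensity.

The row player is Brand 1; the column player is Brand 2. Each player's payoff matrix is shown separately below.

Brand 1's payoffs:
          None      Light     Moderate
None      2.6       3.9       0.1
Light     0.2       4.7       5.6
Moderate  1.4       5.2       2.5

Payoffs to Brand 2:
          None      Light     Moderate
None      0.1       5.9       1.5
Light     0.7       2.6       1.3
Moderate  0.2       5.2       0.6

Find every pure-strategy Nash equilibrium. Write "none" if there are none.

Pure NE: (Moderate, Light)

Brand 1 against None: payoffs 2.6, 0.2, 1.4 → best response None.
Brand 1 against Light: payoffs 3.9, 4.7, 5.2 → best response Moderate.
Brand 1 against Moderate: payoffs 0.1, 5.6, 2.5 → best response Light.
Brand 2 against None: payoffs 0.1, 5.9, 1.5 → best response Light.
Brand 2 against Light: payoffs 0.7, 2.6, 1.3 → best response Light.
Brand 2 against Moderate: payoffs 0.2, 5.2, 0.6 → best response Light.
Mutual best responses: (Moderate, Light).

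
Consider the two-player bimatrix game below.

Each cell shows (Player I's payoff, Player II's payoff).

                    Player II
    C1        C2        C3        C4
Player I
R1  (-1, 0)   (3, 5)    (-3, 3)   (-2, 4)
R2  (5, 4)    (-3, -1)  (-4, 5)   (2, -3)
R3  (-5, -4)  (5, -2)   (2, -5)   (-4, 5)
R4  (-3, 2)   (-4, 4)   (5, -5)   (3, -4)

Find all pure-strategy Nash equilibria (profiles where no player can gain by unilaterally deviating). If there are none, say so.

For each player, find the best response to each opponent profile; mutual best responses are the pure NE.
Player I against C1: payoffs -1, 5, -5, -3 → best response R2.
Player I against C2: payoffs 3, -3, 5, -4 → best response R3.
Player I against C3: payoffs -3, -4, 2, 5 → best response R4.
Player I against C4: payoffs -2, 2, -4, 3 → best response R4.
Player II against R1: payoffs 0, 5, 3, 4 → best response C2.
Player II against R2: payoffs 4, -1, 5, -3 → best response C3.
Player II against R3: payoffs -4, -2, -5, 5 → best response C4.
Player II against R4: payoffs 2, 4, -5, -4 → best response C2.
No profile is a mutual best response for all players.

none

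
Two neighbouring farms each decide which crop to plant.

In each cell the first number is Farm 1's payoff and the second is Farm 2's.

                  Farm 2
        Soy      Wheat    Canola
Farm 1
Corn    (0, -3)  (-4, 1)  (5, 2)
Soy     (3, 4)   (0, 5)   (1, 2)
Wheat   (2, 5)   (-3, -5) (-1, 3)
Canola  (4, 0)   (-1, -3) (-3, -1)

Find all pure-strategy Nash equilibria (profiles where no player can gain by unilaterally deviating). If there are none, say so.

Farm 1 against Soy: payoffs 0, 3, 2, 4 → best response Canola.
Farm 1 against Wheat: payoffs -4, 0, -3, -1 → best response Soy.
Farm 1 against Canola: payoffs 5, 1, -1, -3 → best response Corn.
Farm 2 against Corn: payoffs -3, 1, 2 → best response Canola.
Farm 2 against Soy: payoffs 4, 5, 2 → best response Wheat.
Farm 2 against Wheat: payoffs 5, -5, 3 → best response Soy.
Farm 2 against Canola: payoffs 0, -3, -1 → best response Soy.
Mutual best responses: (Corn, Canola); (Soy, Wheat); (Canola, Soy).

(Corn, Canola) and (Soy, Wheat) and (Canola, Soy)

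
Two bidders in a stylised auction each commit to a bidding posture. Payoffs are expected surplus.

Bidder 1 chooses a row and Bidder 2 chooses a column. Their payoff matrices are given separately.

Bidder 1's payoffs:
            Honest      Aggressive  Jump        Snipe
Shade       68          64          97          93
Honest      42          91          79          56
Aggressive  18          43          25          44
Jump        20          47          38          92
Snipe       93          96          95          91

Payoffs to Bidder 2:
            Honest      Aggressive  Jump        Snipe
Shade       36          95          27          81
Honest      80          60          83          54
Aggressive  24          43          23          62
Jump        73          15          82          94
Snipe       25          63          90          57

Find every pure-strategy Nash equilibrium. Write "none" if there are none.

Bidder 1 against Honest: payoffs 68, 42, 18, 20, 93 → best response Snipe.
Bidder 1 against Aggressive: payoffs 64, 91, 43, 47, 96 → best response Snipe.
Bidder 1 against Jump: payoffs 97, 79, 25, 38, 95 → best response Shade.
Bidder 1 against Snipe: payoffs 93, 56, 44, 92, 91 → best response Shade.
Bidder 2 against Shade: payoffs 36, 95, 27, 81 → best response Aggressive.
Bidder 2 against Honest: payoffs 80, 60, 83, 54 → best response Jump.
Bidder 2 against Aggressive: payoffs 24, 43, 23, 62 → best response Snipe.
Bidder 2 against Jump: payoffs 73, 15, 82, 94 → best response Snipe.
Bidder 2 against Snipe: payoffs 25, 63, 90, 57 → best response Jump.
No profile is a mutual best response for all players.

This game has no pure Nash equilibrium.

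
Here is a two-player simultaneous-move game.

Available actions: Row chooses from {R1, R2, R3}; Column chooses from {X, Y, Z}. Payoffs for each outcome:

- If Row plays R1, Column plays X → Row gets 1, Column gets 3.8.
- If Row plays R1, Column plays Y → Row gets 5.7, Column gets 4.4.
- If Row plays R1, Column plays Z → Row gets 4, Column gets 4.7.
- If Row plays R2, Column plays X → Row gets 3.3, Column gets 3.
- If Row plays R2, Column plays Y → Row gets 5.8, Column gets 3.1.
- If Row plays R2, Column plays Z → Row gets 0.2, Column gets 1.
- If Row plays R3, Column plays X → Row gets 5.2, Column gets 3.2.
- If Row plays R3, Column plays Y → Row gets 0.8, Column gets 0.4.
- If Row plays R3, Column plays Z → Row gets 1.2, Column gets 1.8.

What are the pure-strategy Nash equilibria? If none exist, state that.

Pure-strategy Nash equilibria: (R1, Z) and (R2, Y) and (R3, X)

Mark each player's best response to every combination of opponents' strategies; a profile where every player is best-responding is a pure Nash equilibrium.
Row against X: payoffs 1, 3.3, 5.2 → best response R3.
Row against Y: payoffs 5.7, 5.8, 0.8 → best response R2.
Row against Z: payoffs 4, 0.2, 1.2 → best response R1.
Column against R1: payoffs 3.8, 4.4, 4.7 → best response Z.
Column against R2: payoffs 3, 3.1, 1 → best response Y.
Column against R3: payoffs 3.2, 0.4, 1.8 → best response X.
Mutual best responses: (R1, Z); (R2, Y); (R3, X).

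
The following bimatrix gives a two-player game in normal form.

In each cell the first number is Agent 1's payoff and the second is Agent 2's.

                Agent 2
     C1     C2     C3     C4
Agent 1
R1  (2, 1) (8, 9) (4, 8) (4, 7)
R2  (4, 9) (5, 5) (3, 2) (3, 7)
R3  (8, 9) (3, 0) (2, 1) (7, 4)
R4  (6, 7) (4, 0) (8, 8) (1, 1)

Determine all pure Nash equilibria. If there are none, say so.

Agent 1 against C1: payoffs 2, 4, 8, 6 → best response R3.
Agent 1 against C2: payoffs 8, 5, 3, 4 → best response R1.
Agent 1 against C3: payoffs 4, 3, 2, 8 → best response R4.
Agent 1 against C4: payoffs 4, 3, 7, 1 → best response R3.
Agent 2 against R1: payoffs 1, 9, 8, 7 → best response C2.
Agent 2 against R2: payoffs 9, 5, 2, 7 → best response C1.
Agent 2 against R3: payoffs 9, 0, 1, 4 → best response C1.
Agent 2 against R4: payoffs 7, 0, 8, 1 → best response C3.
Mutual best responses: (R1, C2); (R3, C1); (R4, C3).

The pure Nash equilibria are (R1, C2) and (R3, C1) and (R4, C3).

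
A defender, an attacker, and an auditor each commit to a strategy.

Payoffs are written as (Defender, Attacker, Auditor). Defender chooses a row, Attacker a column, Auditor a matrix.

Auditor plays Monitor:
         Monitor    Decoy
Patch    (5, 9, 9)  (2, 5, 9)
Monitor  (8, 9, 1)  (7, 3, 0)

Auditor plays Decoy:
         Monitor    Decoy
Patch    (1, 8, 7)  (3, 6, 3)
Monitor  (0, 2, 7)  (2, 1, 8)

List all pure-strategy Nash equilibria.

(Patch, Monitor, Monitor): Defender can switch to Monitor (5 → 8). Not NE.
(Patch, Monitor, Decoy): Auditor can switch to Monitor (7 → 9). Not NE.
(Patch, Decoy, Monitor): Defender can switch to Monitor (2 → 7). Not NE.
(Patch, Decoy, Decoy): Attacker can switch to Monitor (6 → 8). Not NE.
(Monitor, Monitor, Monitor): Auditor can switch to Decoy (1 → 7). Not NE.
(Monitor, Monitor, Decoy): Defender can switch to Patch (0 → 1). Not NE.
(The remaining 2 profiles each have a profitable deviation by the same check.)

This game has no pure Nash equilibrium.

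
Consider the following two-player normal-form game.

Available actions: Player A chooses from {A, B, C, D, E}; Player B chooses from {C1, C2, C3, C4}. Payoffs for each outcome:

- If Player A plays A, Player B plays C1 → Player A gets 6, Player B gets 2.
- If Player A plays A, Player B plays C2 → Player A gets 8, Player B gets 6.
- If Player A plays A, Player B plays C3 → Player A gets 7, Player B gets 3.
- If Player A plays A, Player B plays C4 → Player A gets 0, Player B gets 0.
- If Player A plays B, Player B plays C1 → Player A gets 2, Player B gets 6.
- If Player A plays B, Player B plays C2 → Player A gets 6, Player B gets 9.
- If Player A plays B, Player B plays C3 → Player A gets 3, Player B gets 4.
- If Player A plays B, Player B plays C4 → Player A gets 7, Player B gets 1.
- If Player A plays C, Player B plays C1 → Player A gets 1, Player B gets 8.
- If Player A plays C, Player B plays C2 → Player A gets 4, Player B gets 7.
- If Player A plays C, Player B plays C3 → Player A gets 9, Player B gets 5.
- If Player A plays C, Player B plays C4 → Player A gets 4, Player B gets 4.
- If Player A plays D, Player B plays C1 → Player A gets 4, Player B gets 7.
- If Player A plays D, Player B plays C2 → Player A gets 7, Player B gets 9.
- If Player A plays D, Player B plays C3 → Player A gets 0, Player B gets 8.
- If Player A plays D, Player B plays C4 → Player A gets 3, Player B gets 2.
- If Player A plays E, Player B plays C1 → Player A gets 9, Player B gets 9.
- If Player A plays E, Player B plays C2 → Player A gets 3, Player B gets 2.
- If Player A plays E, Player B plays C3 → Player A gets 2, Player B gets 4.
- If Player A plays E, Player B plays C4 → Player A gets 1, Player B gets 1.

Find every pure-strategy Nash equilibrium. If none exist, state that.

The pure Nash equilibria are (A, C2); (E, C1).

(A, C1): Player A can switch to E (6 → 9). Not NE.
(A, C2): Player A gets 8, best alternative 7; Player B gets 6, best alternative 3. No profitable deviation — NE.
(A, C3): Player A can switch to C (7 → 9). Not NE.
(A, C4): Player A can switch to B (0 → 7). Not NE.
(B, C1): Player A can switch to A (2 → 6). Not NE.
(B, C2): Player A can switch to A (6 → 8). Not NE.
(B, C3): Player A can switch to A (3 → 7). Not NE.
(B, C4): Player B can switch to C1 (1 → 6). Not NE.
(C, C1): Player A can switch to A (1 → 6). Not NE.
(E, C1): Player A gets 9, best alternative 6; Player B gets 9, best alternative 4. No profitable deviation — NE.
(The remaining 10 profiles each have a profitable deviation by the same check.)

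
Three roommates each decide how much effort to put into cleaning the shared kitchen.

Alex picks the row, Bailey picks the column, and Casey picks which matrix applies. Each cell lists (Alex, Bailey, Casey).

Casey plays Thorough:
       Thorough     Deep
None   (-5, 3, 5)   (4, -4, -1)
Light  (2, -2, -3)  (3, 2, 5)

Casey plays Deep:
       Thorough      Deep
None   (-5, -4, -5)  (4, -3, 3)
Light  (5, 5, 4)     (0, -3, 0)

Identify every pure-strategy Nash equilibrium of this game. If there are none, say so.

(None, Deep, Deep); (Light, Thorough, Deep)

(None, Thorough, Thorough): Alex can switch to Light (-5 → 2). Not NE.
(None, Thorough, Deep): Alex can switch to Light (-5 → 5). Not NE.
(None, Deep, Thorough): Bailey can switch to Thorough (-4 → 3). Not NE.
(None, Deep, Deep): Alex gets 4, best alternative 0; Bailey gets -3, best alternative -4; Casey gets 3, best alternative -1. No profitable deviation — NE.
(Light, Thorough, Thorough): Bailey can switch to Deep (-2 → 2). Not NE.
(Light, Thorough, Deep): Alex gets 5, best alternative -5; Bailey gets 5, best alternative -3; Casey gets 4, best alternative -3. No profitable deviation — NE.
(Light, Deep, Thorough): Alex can switch to None (3 → 4). Not NE.
(Light, Deep, Deep): Alex can switch to None (0 → 4). Not NE.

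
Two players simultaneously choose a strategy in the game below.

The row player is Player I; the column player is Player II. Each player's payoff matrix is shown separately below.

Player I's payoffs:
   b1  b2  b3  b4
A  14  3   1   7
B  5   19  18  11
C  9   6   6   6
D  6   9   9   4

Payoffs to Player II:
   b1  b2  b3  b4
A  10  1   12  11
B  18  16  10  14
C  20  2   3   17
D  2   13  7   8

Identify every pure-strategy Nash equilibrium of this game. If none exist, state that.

This game has no pure Nash equilibrium.

Player I against b1: payoffs 14, 5, 9, 6 → best response A.
Player I against b2: payoffs 3, 19, 6, 9 → best response B.
Player I against b3: payoffs 1, 18, 6, 9 → best response B.
Player I against b4: payoffs 7, 11, 6, 4 → best response B.
Player II against A: payoffs 10, 1, 12, 11 → best response b3.
Player II against B: payoffs 18, 16, 10, 14 → best response b1.
Player II against C: payoffs 20, 2, 3, 17 → best response b1.
Player II against D: payoffs 2, 13, 7, 8 → best response b2.
No profile is a mutual best response for all players.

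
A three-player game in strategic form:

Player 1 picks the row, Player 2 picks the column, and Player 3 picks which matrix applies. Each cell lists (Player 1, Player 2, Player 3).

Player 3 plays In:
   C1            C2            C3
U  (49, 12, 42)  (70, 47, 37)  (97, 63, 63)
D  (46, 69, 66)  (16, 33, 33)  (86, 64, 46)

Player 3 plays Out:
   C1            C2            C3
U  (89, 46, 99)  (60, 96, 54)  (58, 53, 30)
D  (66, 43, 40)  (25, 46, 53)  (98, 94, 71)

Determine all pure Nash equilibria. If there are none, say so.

Player 1 against (C1, In): payoffs 49, 46 → best response U.
Player 1 against (C1, Out): payoffs 89, 66 → best response U.
Player 1 against (C2, In): payoffs 70, 16 → best response U.
Player 1 against (C2, Out): payoffs 60, 25 → best response U.
Player 1 against (C3, In): payoffs 97, 86 → best response U.
Player 1 against (C3, Out): payoffs 58, 98 → best response D.
Player 2 against (U, In): payoffs 12, 47, 63 → best response C3.
Player 2 against (U, Out): payoffs 46, 96, 53 → best response C2.
Player 2 against (D, In): payoffs 69, 33, 64 → best response C1.
Player 2 against (D, Out): payoffs 43, 46, 94 → best response C3.
Player 3 against (U, C1): payoffs 42, 99 → best response Out.
Player 3 against (U, C2): payoffs 37, 54 → best response Out.
Player 3 against (U, C3): payoffs 63, 30 → best response In.
Player 3 against (D, C1): payoffs 66, 40 → best response In.
Player 3 against (D, C2): payoffs 33, 53 → best response Out.
Player 3 against (D, C3): payoffs 46, 71 → best response Out.
Mutual best responses: (U, C2, Out); (U, C3, In); (D, C3, Out).

The pure Nash equilibria are (U, C2, Out); (U, C3, In); (D, C3, Out).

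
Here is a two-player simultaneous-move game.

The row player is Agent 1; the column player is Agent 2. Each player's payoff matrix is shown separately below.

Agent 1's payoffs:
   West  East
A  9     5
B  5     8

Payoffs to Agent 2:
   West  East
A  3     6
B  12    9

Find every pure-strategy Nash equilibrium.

Mark each player's best response to every combination of opponents' strategies; a profile where every player is best-responding is a pure Nash equilibrium.
Agent 1 against West: payoffs 9, 5 → best response A.
Agent 1 against East: payoffs 5, 8 → best response B.
Agent 2 against A: payoffs 3, 6 → best response East.
Agent 2 against B: payoffs 12, 9 → best response West.
No profile is a mutual best response for all players.

none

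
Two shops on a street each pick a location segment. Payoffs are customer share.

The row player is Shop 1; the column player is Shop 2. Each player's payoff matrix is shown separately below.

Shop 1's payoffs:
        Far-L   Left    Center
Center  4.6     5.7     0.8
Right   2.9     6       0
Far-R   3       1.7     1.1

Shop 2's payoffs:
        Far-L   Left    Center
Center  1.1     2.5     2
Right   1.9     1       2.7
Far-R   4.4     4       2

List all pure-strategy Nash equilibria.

Mark each player's best response to every combination of opponents' strategies; a profile where every player is best-responding is a pure Nash equilibrium.
Shop 1 against Far-L: payoffs 4.6, 2.9, 3 → best response Center.
Shop 1 against Left: payoffs 5.7, 6, 1.7 → best response Right.
Shop 1 against Center: payoffs 0.8, 0, 1.1 → best response Far-R.
Shop 2 against Center: payoffs 1.1, 2.5, 2 → best response Left.
Shop 2 against Right: payoffs 1.9, 1, 2.7 → best response Center.
Shop 2 against Far-R: payoffs 4.4, 4, 2 → best response Far-L.
No profile is a mutual best response for all players.

There is no pure-strategy Nash equilibrium.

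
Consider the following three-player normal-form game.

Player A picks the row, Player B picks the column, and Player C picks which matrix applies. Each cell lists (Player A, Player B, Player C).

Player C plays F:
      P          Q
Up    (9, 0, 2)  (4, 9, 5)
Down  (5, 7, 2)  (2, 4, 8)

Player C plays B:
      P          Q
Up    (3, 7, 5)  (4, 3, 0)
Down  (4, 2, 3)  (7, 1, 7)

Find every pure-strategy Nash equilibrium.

The pure Nash equilibria are (Up, Q, F); (Down, P, B).

Player A against (P, F): payoffs 9, 5 → best response Up.
Player A against (P, B): payoffs 3, 4 → best response Down.
Player A against (Q, F): payoffs 4, 2 → best response Up.
Player A against (Q, B): payoffs 4, 7 → best response Down.
Player B against (Up, F): payoffs 0, 9 → best response Q.
Player B against (Up, B): payoffs 7, 3 → best response P.
Player B against (Down, F): payoffs 7, 4 → best response P.
Player B against (Down, B): payoffs 2, 1 → best response P.
Player C against (Up, P): payoffs 2, 5 → best response B.
Player C against (Up, Q): payoffs 5, 0 → best response F.
Player C against (Down, P): payoffs 2, 3 → best response B.
Player C against (Down, Q): payoffs 8, 7 → best response F.
Mutual best responses: (Up, Q, F); (Down, P, B).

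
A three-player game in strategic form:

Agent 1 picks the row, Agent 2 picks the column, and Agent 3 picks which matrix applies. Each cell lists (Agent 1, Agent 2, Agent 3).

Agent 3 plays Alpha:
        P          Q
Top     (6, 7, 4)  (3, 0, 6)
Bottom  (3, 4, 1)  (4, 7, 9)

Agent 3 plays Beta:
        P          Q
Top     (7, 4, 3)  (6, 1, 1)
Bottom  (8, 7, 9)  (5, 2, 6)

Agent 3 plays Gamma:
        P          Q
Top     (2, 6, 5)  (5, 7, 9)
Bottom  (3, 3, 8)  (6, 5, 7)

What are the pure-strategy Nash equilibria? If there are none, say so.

The pure Nash equilibria are (Bottom, P, Beta); (Bottom, Q, Alpha).

Agent 1 against (P, Alpha): payoffs 6, 3 → best response Top.
Agent 1 against (P, Beta): payoffs 7, 8 → best response Bottom.
Agent 1 against (P, Gamma): payoffs 2, 3 → best response Bottom.
Agent 1 against (Q, Alpha): payoffs 3, 4 → best response Bottom.
Agent 1 against (Q, Beta): payoffs 6, 5 → best response Top.
Agent 1 against (Q, Gamma): payoffs 5, 6 → best response Bottom.
Agent 2 against (Top, Alpha): payoffs 7, 0 → best response P.
Agent 2 against (Top, Beta): payoffs 4, 1 → best response P.
Agent 2 against (Top, Gamma): payoffs 6, 7 → best response Q.
Agent 2 against (Bottom, Alpha): payoffs 4, 7 → best response Q.
Agent 2 against (Bottom, Beta): payoffs 7, 2 → best response P.
Agent 2 against (Bottom, Gamma): payoffs 3, 5 → best response Q.
Agent 3 against (Top, P): payoffs 4, 3, 5 → best response Gamma.
Agent 3 against (Top, Q): payoffs 6, 1, 9 → best response Gamma.
Agent 3 against (Bottom, P): payoffs 1, 9, 8 → best response Beta.
Agent 3 against (Bottom, Q): payoffs 9, 6, 7 → best response Alpha.
Mutual best responses: (Bottom, P, Beta); (Bottom, Q, Alpha).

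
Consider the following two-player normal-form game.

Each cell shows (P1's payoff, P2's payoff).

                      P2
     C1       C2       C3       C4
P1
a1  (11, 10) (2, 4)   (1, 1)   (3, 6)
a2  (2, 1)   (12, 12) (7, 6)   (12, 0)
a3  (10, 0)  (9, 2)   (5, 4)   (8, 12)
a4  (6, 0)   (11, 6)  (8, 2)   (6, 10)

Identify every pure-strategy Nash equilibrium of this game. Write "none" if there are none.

(a1, C1), (a2, C2)

Check each profile: it is a Nash equilibrium iff no player can strictly gain by switching unilaterally.
(a1, C1): P1 gets 11, best alternative 10; P2 gets 10, best alternative 6. No profitable deviation — NE.
(a1, C2): P1 can switch to a2 (2 → 12). Not NE.
(a1, C3): P1 can switch to a2 (1 → 7). Not NE.
(a1, C4): P1 can switch to a2 (3 → 12). Not NE.
(a2, C1): P1 can switch to a1 (2 → 11). Not NE.
(a2, C2): P1 gets 12, best alternative 11; P2 gets 12, best alternative 6. No profitable deviation — NE.
(a2, C3): P1 can switch to a4 (7 → 8). Not NE.
(a2, C4): P2 can switch to C1 (0 → 1). Not NE.
(a3, C1): P1 can switch to a1 (10 → 11). Not NE.
(a3, C2): P1 can switch to a2 (9 → 12). Not NE.
(The remaining 6 profiles each have a profitable deviation by the same check.)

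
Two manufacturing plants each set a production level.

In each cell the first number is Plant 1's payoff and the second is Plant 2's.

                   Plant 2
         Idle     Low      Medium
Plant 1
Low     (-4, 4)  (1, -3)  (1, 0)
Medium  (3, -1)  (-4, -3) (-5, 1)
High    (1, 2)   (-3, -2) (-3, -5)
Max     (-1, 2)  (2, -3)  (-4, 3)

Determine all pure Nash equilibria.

No pure-strategy Nash equilibrium.

Check each profile: it is a Nash equilibrium iff no player can strictly gain by switching unilaterally.
(Low, Idle): Plant 1 can switch to Medium (-4 → 3). Not NE.
(Low, Low): Plant 1 can switch to Max (1 → 2). Not NE.
(Low, Medium): Plant 2 can switch to Idle (0 → 4). Not NE.
(Medium, Idle): Plant 2 can switch to Medium (-1 → 1). Not NE.
(Medium, Low): Plant 1 can switch to Low (-4 → 1). Not NE.
(Medium, Medium): Plant 1 can switch to Low (-5 → 1). Not NE.
(The remaining 6 profiles each have a profitable deviation by the same check.)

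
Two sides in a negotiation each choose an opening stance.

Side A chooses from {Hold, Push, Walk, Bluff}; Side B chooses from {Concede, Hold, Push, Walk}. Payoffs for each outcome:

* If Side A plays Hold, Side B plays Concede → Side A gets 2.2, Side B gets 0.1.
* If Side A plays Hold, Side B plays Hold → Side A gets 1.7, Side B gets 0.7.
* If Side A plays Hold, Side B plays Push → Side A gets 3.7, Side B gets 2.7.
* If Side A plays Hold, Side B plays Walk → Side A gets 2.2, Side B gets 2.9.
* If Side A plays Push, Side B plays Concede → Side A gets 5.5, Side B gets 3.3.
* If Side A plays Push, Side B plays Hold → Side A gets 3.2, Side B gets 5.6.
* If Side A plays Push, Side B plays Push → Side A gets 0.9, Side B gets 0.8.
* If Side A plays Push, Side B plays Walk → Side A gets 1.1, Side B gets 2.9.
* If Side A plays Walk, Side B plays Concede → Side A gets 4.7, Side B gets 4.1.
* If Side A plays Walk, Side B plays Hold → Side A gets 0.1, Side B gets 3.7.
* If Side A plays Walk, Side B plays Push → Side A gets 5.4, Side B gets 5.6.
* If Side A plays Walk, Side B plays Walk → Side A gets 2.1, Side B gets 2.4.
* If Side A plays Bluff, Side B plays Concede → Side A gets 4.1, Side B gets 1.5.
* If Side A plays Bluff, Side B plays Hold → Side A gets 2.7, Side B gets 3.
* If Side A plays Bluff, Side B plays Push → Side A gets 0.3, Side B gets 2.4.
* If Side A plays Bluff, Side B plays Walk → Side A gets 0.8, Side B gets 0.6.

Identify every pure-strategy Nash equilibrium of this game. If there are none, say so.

The pure Nash equilibria are (Hold, Walk), (Push, Hold), (Walk, Push).

Side A against Concede: payoffs 2.2, 5.5, 4.7, 4.1 → best response Push.
Side A against Hold: payoffs 1.7, 3.2, 0.1, 2.7 → best response Push.
Side A against Push: payoffs 3.7, 0.9, 5.4, 0.3 → best response Walk.
Side A against Walk: payoffs 2.2, 1.1, 2.1, 0.8 → best response Hold.
Side B against Hold: payoffs 0.1, 0.7, 2.7, 2.9 → best response Walk.
Side B against Push: payoffs 3.3, 5.6, 0.8, 2.9 → best response Hold.
Side B against Walk: payoffs 4.1, 3.7, 5.6, 2.4 → best response Push.
Side B against Bluff: payoffs 1.5, 3, 2.4, 0.6 → best response Hold.
Mutual best responses: (Hold, Walk); (Push, Hold); (Walk, Push).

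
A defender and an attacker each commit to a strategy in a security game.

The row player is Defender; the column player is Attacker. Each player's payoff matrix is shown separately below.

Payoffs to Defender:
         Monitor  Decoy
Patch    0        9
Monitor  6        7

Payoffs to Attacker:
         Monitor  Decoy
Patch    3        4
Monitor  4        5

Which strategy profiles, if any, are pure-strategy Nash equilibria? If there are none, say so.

(Patch, Decoy)

(Patch, Monitor): Defender can switch to Monitor (0 → 6). Not NE.
(Patch, Decoy): Defender gets 9, best alternative 7; Attacker gets 4, best alternative 3. No profitable deviation — NE.
(Monitor, Monitor): Attacker can switch to Decoy (4 → 5). Not NE.
(Monitor, Decoy): Defender can switch to Patch (7 → 9). Not NE.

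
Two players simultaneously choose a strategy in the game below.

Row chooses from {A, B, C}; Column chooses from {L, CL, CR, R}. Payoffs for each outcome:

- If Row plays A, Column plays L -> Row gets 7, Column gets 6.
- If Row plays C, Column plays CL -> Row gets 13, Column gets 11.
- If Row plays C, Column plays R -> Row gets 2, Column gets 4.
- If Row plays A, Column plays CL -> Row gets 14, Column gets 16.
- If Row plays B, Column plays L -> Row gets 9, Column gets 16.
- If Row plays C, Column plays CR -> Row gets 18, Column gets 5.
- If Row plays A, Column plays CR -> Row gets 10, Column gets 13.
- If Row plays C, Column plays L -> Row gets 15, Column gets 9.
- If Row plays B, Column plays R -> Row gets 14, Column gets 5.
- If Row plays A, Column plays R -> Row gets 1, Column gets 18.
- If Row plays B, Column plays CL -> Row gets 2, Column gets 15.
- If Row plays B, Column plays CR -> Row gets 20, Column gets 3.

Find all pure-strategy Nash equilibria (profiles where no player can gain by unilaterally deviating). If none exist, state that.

No pure-strategy Nash equilibrium.

Check each profile: it is a Nash equilibrium iff no player can strictly gain by switching unilaterally.
(A, L): Row can switch to B (7 → 9). Not NE.
(A, CL): Column can switch to R (16 → 18). Not NE.
(A, CR): Row can switch to B (10 → 20). Not NE.
(A, R): Row can switch to B (1 → 14). Not NE.
(B, L): Row can switch to C (9 → 15). Not NE.
(B, CL): Row can switch to A (2 → 14). Not NE.
(B, CR): Column can switch to L (3 → 16). Not NE.
(B, R): Column can switch to L (5 → 16). Not NE.
(C, L): Column can switch to CL (9 → 11). Not NE.
(C, CL): Row can switch to A (13 → 14). Not NE.
(C, CR): Row can switch to B (18 → 20). Not NE.
(C, R): Row can switch to B (2 → 14). Not NE.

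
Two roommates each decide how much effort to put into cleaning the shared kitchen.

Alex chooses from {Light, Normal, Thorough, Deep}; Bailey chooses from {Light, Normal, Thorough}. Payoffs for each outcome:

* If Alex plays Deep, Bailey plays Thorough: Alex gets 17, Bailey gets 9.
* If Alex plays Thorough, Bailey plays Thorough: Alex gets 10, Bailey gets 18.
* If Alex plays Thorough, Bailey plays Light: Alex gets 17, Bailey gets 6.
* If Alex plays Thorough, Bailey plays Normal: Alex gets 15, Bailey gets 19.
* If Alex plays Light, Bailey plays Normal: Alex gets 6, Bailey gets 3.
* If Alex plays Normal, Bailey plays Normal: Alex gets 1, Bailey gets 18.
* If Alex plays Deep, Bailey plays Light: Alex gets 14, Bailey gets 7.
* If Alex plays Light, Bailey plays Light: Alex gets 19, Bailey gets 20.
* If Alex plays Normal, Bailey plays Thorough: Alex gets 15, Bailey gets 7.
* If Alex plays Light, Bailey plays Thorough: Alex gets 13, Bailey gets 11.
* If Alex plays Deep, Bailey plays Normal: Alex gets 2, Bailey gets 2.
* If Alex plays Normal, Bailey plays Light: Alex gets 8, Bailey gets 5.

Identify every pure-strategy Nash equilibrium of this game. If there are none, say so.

For each player, find the best response to each opponent profile; mutual best responses are the pure NE.
Alex against Light: payoffs 19, 8, 17, 14 → best response Light.
Alex against Normal: payoffs 6, 1, 15, 2 → best response Thorough.
Alex against Thorough: payoffs 13, 15, 10, 17 → best response Deep.
Bailey against Light: payoffs 20, 3, 11 → best response Light.
Bailey against Normal: payoffs 5, 18, 7 → best response Normal.
Bailey against Thorough: payoffs 6, 19, 18 → best response Normal.
Bailey against Deep: payoffs 7, 2, 9 → best response Thorough.
Mutual best responses: (Light, Light); (Thorough, Normal); (Deep, Thorough).

The pure Nash equilibria are (Light, Light); (Thorough, Normal); (Deep, Thorough).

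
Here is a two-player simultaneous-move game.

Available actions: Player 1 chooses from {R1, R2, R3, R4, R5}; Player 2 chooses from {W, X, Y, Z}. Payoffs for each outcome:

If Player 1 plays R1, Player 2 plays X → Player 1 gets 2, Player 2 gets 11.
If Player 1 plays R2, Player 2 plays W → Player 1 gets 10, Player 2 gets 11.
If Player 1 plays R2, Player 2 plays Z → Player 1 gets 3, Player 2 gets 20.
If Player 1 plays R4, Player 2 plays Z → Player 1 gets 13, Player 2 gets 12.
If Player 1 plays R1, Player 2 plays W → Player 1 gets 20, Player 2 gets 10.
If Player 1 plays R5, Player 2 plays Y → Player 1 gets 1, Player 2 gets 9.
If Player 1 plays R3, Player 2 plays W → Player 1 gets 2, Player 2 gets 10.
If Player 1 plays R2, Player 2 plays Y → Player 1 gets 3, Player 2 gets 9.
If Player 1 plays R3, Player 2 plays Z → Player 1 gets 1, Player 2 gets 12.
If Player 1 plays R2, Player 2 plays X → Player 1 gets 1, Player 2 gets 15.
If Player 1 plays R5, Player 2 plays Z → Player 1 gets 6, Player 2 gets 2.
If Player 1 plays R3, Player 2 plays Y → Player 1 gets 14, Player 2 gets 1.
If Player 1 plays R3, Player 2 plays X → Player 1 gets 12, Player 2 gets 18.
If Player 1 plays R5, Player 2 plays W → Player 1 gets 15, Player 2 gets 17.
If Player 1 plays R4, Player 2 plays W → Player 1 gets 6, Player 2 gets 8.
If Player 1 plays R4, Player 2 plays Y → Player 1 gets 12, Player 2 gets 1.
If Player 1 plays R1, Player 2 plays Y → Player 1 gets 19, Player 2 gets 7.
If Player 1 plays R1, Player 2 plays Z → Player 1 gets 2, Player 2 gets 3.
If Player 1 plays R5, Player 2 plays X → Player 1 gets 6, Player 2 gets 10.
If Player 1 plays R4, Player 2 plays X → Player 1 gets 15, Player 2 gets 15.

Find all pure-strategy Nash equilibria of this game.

Mark each player's best response to every combination of opponents' strategies; a profile where every player is best-responding is a pure Nash equilibrium.
Player 1 against W: payoffs 20, 10, 2, 6, 15 → best response R1.
Player 1 against X: payoffs 2, 1, 12, 15, 6 → best response R4.
Player 1 against Y: payoffs 19, 3, 14, 12, 1 → best response R1.
Player 1 against Z: payoffs 2, 3, 1, 13, 6 → best response R4.
Player 2 against R1: payoffs 10, 11, 7, 3 → best response X.
Player 2 against R2: payoffs 11, 15, 9, 20 → best response Z.
Player 2 against R3: payoffs 10, 18, 1, 12 → best response X.
Player 2 against R4: payoffs 8, 15, 1, 12 → best response X.
Player 2 against R5: payoffs 17, 10, 9, 2 → best response W.
Mutual best responses: (R4, X).

(R4, X)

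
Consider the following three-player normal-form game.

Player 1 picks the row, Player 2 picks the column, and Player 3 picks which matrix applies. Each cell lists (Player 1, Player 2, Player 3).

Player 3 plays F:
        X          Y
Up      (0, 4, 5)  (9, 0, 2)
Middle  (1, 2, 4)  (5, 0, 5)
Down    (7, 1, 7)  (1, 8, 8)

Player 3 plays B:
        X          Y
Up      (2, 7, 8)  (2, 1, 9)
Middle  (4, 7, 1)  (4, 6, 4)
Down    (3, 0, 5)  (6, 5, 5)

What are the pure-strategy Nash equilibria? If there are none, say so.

Player 1 against (X, F): payoffs 0, 1, 7 → best response Down.
Player 1 against (X, B): payoffs 2, 4, 3 → best response Middle.
Player 1 against (Y, F): payoffs 9, 5, 1 → best response Up.
Player 1 against (Y, B): payoffs 2, 4, 6 → best response Down.
Player 2 against (Up, F): payoffs 4, 0 → best response X.
Player 2 against (Up, B): payoffs 7, 1 → best response X.
Player 2 against (Middle, F): payoffs 2, 0 → best response X.
Player 2 against (Middle, B): payoffs 7, 6 → best response X.
Player 2 against (Down, F): payoffs 1, 8 → best response Y.
Player 2 against (Down, B): payoffs 0, 5 → best response Y.
Player 3 against (Up, X): payoffs 5, 8 → best response B.
Player 3 against (Up, Y): payoffs 2, 9 → best response B.
Player 3 against (Middle, X): payoffs 4, 1 → best response F.
Player 3 against (Middle, Y): payoffs 5, 4 → best response F.
Player 3 against (Down, X): payoffs 7, 5 → best response F.
Player 3 against (Down, Y): payoffs 8, 5 → best response F.
No profile is a mutual best response for all players.

No pure-strategy Nash equilibrium.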